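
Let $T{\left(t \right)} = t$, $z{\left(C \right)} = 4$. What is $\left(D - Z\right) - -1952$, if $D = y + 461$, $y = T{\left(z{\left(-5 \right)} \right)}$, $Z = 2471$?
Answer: $-54$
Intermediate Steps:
$y = 4$
$D = 465$ ($D = 4 + 461 = 465$)
$\left(D - Z\right) - -1952 = \left(465 - 2471\right) - -1952 = \left(465 - 2471\right) + 1952 = -2006 + 1952 = -54$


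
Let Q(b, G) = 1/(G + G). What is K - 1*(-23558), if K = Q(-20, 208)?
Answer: 9800129/416 ≈ 23558.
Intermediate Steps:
Q(b, G) = 1/(2*G)
K = 1/416 (K = (½)/208 = (½)*(1/208) = 1/416 ≈ 0.0024038)
K - 1*(-23558) = 1/416 - 1*(-23558) = 1/416 + 23558 = 9800129/416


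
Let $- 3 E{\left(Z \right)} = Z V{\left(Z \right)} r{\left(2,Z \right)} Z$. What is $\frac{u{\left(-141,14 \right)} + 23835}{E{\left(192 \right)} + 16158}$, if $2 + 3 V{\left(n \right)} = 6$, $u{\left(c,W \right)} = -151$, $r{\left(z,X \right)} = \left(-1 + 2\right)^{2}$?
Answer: $- \frac{11842}{113} \approx -104.8$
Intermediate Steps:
$r{\left(z,X \right)} = 1$ ($r{\left(z,X \right)} = 1^{2} = 1$)
$V{\left(n \right)} = \frac{4}{3}$ ($V{\left(n \right)} = - \frac{2}{3} + \frac{1}{3} \cdot 6 = - \frac{2}{3} + 2 = \frac{4}{3}$)
$E{\left(Z \right)} = - \frac{4 Z^{2}}{9}$ ($E{\left(Z \right)} = - \frac{Z \frac{4}{3} \cdot 1 Z}{3} = - \frac{\frac{4 Z}{3} \cdot 1 Z}{3} = - \frac{\frac{4 Z}{3} Z}{3} = - \frac{\frac{4}{3} Z^{2}}{3} = - \frac{4 Z^{2}}{9}$)
$\frac{u{\left(-141,14 \right)} + 23835}{E{\left(192 \right)} + 16158} = \frac{-151 + 23835}{- \frac{4 \cdot 192^{2}}{9} + 16158} = \frac{23684}{\left(- \frac{4}{9}\right) 36864 + 16158} = \frac{23684}{-16384 + 16158} = \frac{23684}{-226} = 23684 \left(- \frac{1}{226}\right) = - \frac{11842}{113}$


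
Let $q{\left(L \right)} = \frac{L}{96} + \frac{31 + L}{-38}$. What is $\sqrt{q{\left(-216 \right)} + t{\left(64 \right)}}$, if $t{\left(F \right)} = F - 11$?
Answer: $\frac{\sqrt{80313}}{38} \approx 7.4578$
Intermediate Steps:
$q{\left(L \right)} = - \frac{31}{38} - \frac{29 L}{1824}$ ($q{\left(L \right)} = L \frac{1}{96} + \left(31 + L\right) \left(- \frac{1}{38}\right) = \frac{L}{96} - \left(\frac{31}{38} + \frac{L}{38}\right) = - \frac{31}{38} - \frac{29 L}{1824}$)
$t{\left(F \right)} = -11 + F$
$\sqrt{q{\left(-216 \right)} + t{\left(64 \right)}} = \sqrt{\left(- \frac{31}{38} - - \frac{261}{76}\right) + \left(-11 + 64\right)} = \sqrt{\left(- \frac{31}{38} + \frac{261}{76}\right) + 53} = \sqrt{\frac{199}{76} + 53} = \sqrt{\frac{4227}{76}} = \frac{\sqrt{80313}}{38}$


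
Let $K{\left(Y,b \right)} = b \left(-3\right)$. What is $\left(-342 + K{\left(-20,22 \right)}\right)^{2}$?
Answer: $166464$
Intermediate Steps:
$K{\left(Y,b \right)} = - 3 b$
$\left(-342 + K{\left(-20,22 \right)}\right)^{2} = \left(-342 - 66\right)^{2} = \left(-408\right)^{2} = 166464$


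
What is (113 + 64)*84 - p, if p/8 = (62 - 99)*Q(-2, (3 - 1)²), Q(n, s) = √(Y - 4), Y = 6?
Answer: 14868 + 296*√2 ≈ 15287.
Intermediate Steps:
Q(n, s) = √2 (Q(n, s) = √(6 - 4) = √2)
p = -296*√2 (p = 8*((62 - 99)*√2) = 8*(-37*√2) = -296*√2 ≈ -418.61)
(113 + 64)*84 - p = (113 + 64)*84 - (-296)*√2 = 177*84 + 296*√2 = 14868 + 296*√2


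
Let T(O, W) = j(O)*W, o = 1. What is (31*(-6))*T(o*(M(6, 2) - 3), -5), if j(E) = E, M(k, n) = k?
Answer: 2790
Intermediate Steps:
T(O, W) = O*W
(31*(-6))*T(o*(M(6, 2) - 3), -5) = (31*(-6))*((1*(6 - 3))*(-5)) = -186*1*3*(-5) = -558*(-5) = -186*(-15) = 2790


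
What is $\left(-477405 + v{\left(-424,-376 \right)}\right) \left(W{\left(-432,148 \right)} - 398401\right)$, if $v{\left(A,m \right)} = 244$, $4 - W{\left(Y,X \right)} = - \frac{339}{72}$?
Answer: $\frac{4562334342815}{24} \approx 1.901 \cdot 10^{11}$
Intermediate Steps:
$W{\left(Y,X \right)} = \frac{209}{24}$ ($W{\left(Y,X \right)} = 4 - - \frac{339}{72} = 4 - \left(-339\right) \frac{1}{72} = 4 - - \frac{113}{24} = 4 + \frac{113}{24} = \frac{209}{24}$)
$\left(-477405 + v{\left(-424,-376 \right)}\right) \left(W{\left(-432,148 \right)} - 398401\right) = \left(-477405 + 244\right) \left(\frac{209}{24} - 398401\right) = \left(-477161\right) \left(- \frac{9561415}{24}\right) = \frac{4562334342815}{24}$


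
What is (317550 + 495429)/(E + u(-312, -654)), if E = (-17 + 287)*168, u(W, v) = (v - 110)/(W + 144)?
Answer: 34145118/1905311 ≈ 17.921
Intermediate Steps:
u(W, v) = (-110 + v)/(144 + W)
E = 45360 (E = 270*168 = 45360)
(317550 + 495429)/(E + u(-312, -654)) = (317550 + 495429)/(45360 + (-110 - 654)/(144 - 312)) = 812979/(45360 - 764/(-168)) = 812979/(45360 - 1/168*(-764)) = 812979/(45360 + 191/42) = 812979/(1905311/42) = 812979*(42/1905311) = 34145118/1905311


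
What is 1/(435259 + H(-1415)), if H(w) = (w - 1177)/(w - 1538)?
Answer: 2953/1285322419 ≈ 2.2975e-6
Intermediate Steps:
H(w) = (-1177 + w)/(-1538 + w)
1/(435259 + H(-1415)) = 1/(435259 + (-1177 - 1415)/(-1538 - 1415)) = 1/(435259 - 2592/(-2953)) = 1/(435259 - 1/2953*(-2592)) = 1/(435259 + 2592/2953) = 1/(1285322419/2953) = 2953/1285322419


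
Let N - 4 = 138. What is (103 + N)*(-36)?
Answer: -8820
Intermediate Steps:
N = 142 (N = 4 + 138 = 142)
(103 + N)*(-36) = (103 + 142)*(-36) = 245*(-36) = -8820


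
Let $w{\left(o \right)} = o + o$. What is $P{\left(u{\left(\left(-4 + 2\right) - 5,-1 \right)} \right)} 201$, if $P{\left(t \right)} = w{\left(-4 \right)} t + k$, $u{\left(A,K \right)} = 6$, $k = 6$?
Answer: $-8442$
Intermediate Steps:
$w{\left(o \right)} = 2 o$
$P{\left(t \right)} = 6 - 8 t$ ($P{\left(t \right)} = 2 \left(-4\right) t + 6 = - 8 t + 6 = 6 - 8 t$)
$P{\left(u{\left(\left(-4 + 2\right) - 5,-1 \right)} \right)} 201 = \left(6 - 48\right) 201 = \left(-42\right) 201 = -8442$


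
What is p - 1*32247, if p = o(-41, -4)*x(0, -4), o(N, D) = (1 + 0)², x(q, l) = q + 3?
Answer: -32244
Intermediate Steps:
x(q, l) = 3 + q
o(N, D) = 1 (o(N, D) = 1² = 1)
p = 3 (p = 1*(3 + 0) = 1*3 = 3)
p - 1*32247 = 3 - 1*32247 = 3 - 32247 = -32244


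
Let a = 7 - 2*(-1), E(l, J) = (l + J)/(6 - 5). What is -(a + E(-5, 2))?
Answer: -6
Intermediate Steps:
E(l, J) = J + l (E(l, J) = (J + l)/1 = (J + l)*1 = J + l)
a = 9 (a = 7 + 2 = 9)
-(a + E(-5, 2)) = -(9 + (2 - 5)) = -(9 - 3) = -1*6 = -6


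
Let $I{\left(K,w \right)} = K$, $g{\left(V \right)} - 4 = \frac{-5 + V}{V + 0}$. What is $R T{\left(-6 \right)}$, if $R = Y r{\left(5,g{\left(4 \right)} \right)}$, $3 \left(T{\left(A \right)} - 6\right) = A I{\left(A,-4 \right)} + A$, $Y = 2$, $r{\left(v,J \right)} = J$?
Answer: $120$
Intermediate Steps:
$g{\left(V \right)} = 4 + \frac{-5 + V}{V}$ ($g{\left(V \right)} = 4 + \frac{-5 + V}{V + 0} = 4 + \frac{-5 + V}{V}$)
$T{\left(A \right)} = 6 + \frac{A}{3} + \frac{A^{2}}{3}$ ($T{\left(A \right)} = 6 + \frac{A A + A}{3} = 6 + \frac{A^{2} + A}{3} = 6 + \frac{A + A^{2}}{3} = 6 + \left(\frac{A}{3} + \frac{A^{2}}{3}\right) = 6 + \frac{A}{3} + \frac{A^{2}}{3}$)
$R = \frac{15}{2}$ ($R = 2 \left(5 - \frac{5}{4}\right) = 2 \cdot \frac{15}{4} = \frac{15}{2} \approx 7.5$)
$R T{\left(-6 \right)} = \frac{15 \left(6 + \frac{1}{3} \left(-6\right) + \frac{\left(-6\right)^{2}}{3}\right)}{2} = \frac{15 \left(6 - 2 + \frac{1}{3} \cdot 36\right)}{2} = \frac{15 \left(6 - 2 + 12\right)}{2} = \frac{15}{2} \cdot 16 = 120$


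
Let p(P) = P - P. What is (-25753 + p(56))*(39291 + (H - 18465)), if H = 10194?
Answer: -798858060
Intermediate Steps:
p(P) = 0
(-25753 + p(56))*(39291 + (H - 18465)) = (-25753 + 0)*(39291 + (10194 - 18465)) = -25753*(39291 - 8271) = -25753*31020 = -798858060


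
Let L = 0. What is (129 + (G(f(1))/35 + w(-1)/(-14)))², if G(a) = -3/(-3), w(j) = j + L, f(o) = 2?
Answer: 1666681/100 ≈ 16667.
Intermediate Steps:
w(j) = j (w(j) = j + 0 = j)
G(a) = 1 (G(a) = -3*(-⅓) = 1)
(129 + (G(f(1))/35 + w(-1)/(-14)))² = (129 + (1/35 - 1/(-14)))² = (129 + (1*(1/35) - 1*(-1/14)))² = (129 + (1/35 + 1/14))² = (129 + ⅒)² = (1291/10)² = 1666681/100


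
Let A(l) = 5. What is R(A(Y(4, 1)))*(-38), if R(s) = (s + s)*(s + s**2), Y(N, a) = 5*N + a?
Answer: -11400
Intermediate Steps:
Y(N, a) = a + 5*N
R(s) = 2*s*(s + s**2) (R(s) = (2*s)*(s + s**2) = 2*s*(s + s**2))
R(A(Y(4, 1)))*(-38) = (2*5**2*(1 + 5))*(-38) = (2*25*6)*(-38) = 300*(-38) = -11400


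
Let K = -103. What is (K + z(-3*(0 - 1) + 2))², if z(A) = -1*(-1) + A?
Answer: 9409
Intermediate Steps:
z(A) = 1 + A
(K + z(-3*(0 - 1) + 2))² = (-103 + (1 + (-3*(0 - 1) + 2)))² = (-103 + (1 + (-3*(-1) + 2)))² = (-103 + (1 + (3 + 2)))² = (-103 + (1 + 5))² = (-103 + 6)² = (-97)² = 9409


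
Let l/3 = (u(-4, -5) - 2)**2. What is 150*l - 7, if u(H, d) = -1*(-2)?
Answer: -7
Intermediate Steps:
u(H, d) = 2
l = 0 (l = 3*(2 - 2)**2 = 3*0**2 = 3*0 = 0)
150*l - 7 = 150*0 - 7 = 0 - 7 = -7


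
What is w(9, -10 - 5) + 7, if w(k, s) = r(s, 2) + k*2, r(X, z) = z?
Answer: 27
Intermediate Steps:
w(k, s) = 2 + 2*k (w(k, s) = 2 + k*2 = 2 + 2*k)
w(9, -10 - 5) + 7 = (2 + 2*9) + 7 = (2 + 18) + 7 = 20 + 7 = 27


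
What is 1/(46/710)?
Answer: 355/23 ≈ 15.435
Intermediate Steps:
1/(46/710) = 1/(46*(1/710)) = 1/(23/355) = 355/23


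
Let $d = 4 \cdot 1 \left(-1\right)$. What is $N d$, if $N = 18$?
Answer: $-72$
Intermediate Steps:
$d = -4$ ($d = 4 \left(-1\right) = -4$)
$N d = 18 \left(-4\right) = -72$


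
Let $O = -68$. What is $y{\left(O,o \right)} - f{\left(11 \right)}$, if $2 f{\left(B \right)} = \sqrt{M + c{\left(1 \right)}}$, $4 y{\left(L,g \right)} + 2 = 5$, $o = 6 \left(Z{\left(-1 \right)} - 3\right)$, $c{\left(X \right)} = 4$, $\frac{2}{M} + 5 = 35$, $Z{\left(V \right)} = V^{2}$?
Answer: $\frac{3}{4} - \frac{\sqrt{915}}{30} \approx -0.2583$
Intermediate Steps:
$M = \frac{1}{15}$ ($M = \frac{2}{-5 + 35} = \frac{2}{30} = 2 \cdot \frac{1}{30} = \frac{1}{15} \approx 0.066667$)
$o = -12$ ($o = 6 \left(\left(-1\right)^{2} - 3\right) = 6 \left(1 - 3\right) = 6 \left(-2\right) = -12$)
$y{\left(L,g \right)} = \frac{3}{4}$ ($y{\left(L,g \right)} = - \frac{1}{2} + \frac{1}{4} \cdot 5 = - \frac{1}{2} + \frac{5}{4} = \frac{3}{4}$)
$f{\left(B \right)} = \frac{\sqrt{915}}{30}$ ($f{\left(B \right)} = \frac{\sqrt{\frac{1}{15} + 4}}{2} = \frac{\sqrt{\frac{61}{15}}}{2} = \frac{\frac{1}{15} \sqrt{915}}{2} = \frac{\sqrt{915}}{30}$)
$y{\left(O,o \right)} - f{\left(11 \right)} = \frac{3}{4} - \frac{\sqrt{915}}{30}$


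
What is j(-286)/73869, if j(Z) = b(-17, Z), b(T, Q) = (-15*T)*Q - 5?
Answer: -72935/73869 ≈ -0.98736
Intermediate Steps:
b(T, Q) = -5 - 15*Q*T (b(T, Q) = -15*Q*T - 5 = -5 - 15*Q*T)
j(Z) = -5 + 255*Z (j(Z) = -5 - 15*Z*(-17) = -5 + 255*Z)
j(-286)/73869 = (-5 + 255*(-286))/73869 = (-5 - 72930)*(1/73869) = -72935*1/73869 = -72935/73869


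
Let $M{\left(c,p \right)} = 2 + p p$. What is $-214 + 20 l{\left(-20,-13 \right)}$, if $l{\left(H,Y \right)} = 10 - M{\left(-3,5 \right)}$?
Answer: $-554$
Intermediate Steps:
$M{\left(c,p \right)} = 2 + p^{2}$
$l{\left(H,Y \right)} = -17$ ($l{\left(H,Y \right)} = 10 - \left(2 + 5^{2}\right) = 10 - \left(2 + 25\right) = 10 - 27 = -17$)
$-214 + 20 l{\left(-20,-13 \right)} = -214 + 20 \left(-17\right) = -214 - 340 = -554$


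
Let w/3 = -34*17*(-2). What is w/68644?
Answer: 867/17161 ≈ 0.050522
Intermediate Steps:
w = 3468 (w = 3*(-34*17*(-2)) = 3*(-578*(-2)) = 3*1156 = 3468)
w/68644 = 3468/68644 = 3468*(1/68644) = 867/17161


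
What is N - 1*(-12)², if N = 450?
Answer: 306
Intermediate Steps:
N - 1*(-12)² = 450 - 1*(-12)² = 450 - 1*144 = 450 - 144 = 306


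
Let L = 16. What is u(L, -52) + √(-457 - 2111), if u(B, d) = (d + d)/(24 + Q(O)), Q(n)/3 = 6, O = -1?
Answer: -52/21 + 2*I*√642 ≈ -2.4762 + 50.675*I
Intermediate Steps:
Q(n) = 18 (Q(n) = 3*6 = 18)
u(B, d) = d/21 (u(B, d) = (d + d)/(24 + 18) = (2*d)/42 = (2*d)*(1/42) = d/21)
u(L, -52) + √(-457 - 2111) = (1/21)*(-52) + √(-457 - 2111) = -52/21 + √(-2568) = -52/21 + 2*I*√642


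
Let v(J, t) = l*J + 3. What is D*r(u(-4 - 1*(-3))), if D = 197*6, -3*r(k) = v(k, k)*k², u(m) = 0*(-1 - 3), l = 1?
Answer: 0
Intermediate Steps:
v(J, t) = 3 + J (v(J, t) = 1*J + 3 = J + 3 = 3 + J)
u(m) = 0 (u(m) = 0*(-4) = 0)
r(k) = -k²*(3 + k)/3 (r(k) = -(3 + k)*k²/3 = -k²*(3 + k)/3)
D = 1182
D*r(u(-4 - 1*(-3))) = 1182*((⅓)*0²*(-3 - 1*0)) = 1182*((⅓)*0*(-3 + 0)) = 1182*((⅓)*0*(-3)) = 1182*0 = 0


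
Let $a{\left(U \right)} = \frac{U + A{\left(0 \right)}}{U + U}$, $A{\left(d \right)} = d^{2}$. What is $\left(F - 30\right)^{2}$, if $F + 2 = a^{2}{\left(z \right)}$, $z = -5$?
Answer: $\frac{16129}{16} \approx 1008.1$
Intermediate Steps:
$a{\left(U \right)} = \frac{1}{2}$ ($a{\left(U \right)} = \frac{U + 0^{2}}{U + U} = \frac{U + 0}{2 U} = U \frac{1}{2 U} = \frac{1}{2}$)
$F = - \frac{7}{4}$ ($F = -2 + \left(\frac{1}{2}\right)^{2} = -2 + \frac{1}{4} = - \frac{7}{4} \approx -1.75$)
$\left(F - 30\right)^{2} = \left(- \frac{7}{4} - 30\right)^{2} = \left(- \frac{127}{4}\right)^{2} = \frac{16129}{16}$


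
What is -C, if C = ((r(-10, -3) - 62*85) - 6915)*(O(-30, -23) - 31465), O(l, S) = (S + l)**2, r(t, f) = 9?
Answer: -348915456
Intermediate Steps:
C = 348915456 (C = ((9 - 62*85) - 6915)*((-23 - 30)**2 - 31465) = ((9 - 5270) - 6915)*((-53)**2 - 31465) = (-5261 - 6915)*(2809 - 31465) = -12176*(-28656) = 348915456)
-C = -1*348915456 = -348915456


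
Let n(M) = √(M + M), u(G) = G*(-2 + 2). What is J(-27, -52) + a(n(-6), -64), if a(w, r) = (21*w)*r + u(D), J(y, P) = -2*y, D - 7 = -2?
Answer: 54 - 2688*I*√3 ≈ 54.0 - 4655.8*I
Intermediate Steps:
D = 5 (D = 7 - 2 = 5)
u(G) = 0 (u(G) = G*0 = 0)
n(M) = √2*√M (n(M) = √(2*M) = √2*√M)
a(w, r) = 21*r*w (a(w, r) = (21*w)*r + 0 = 21*r*w + 0 = 21*r*w)
J(-27, -52) + a(n(-6), -64) = -2*(-27) + 21*(-64)*(√2*√(-6)) = 54 + 21*(-64)*(√2*(I*√6)) = 54 + 21*(-64)*(2*I*√3) = 54 - 2688*I*√3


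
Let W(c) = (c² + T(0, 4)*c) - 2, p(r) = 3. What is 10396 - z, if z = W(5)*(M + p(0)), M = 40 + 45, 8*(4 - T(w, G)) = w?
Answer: 6612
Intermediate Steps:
T(w, G) = 4 - w/8
M = 85
W(c) = -2 + c² + 4*c (W(c) = (c² + (4 - ⅛*0)*c) - 2 = (c² + (4 + 0)*c) - 2 = (c² + 4*c) - 2 = -2 + c² + 4*c)
z = 3784 (z = (-2 + 5² + 4*5)*(85 + 3) = (-2 + 25 + 20)*88 = 43*88 = 3784)
10396 - z = 10396 - 1*3784 = 10396 - 3784 = 6612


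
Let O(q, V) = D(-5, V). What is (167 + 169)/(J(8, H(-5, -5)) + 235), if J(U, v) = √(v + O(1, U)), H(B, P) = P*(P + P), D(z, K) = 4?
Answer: 78960/55171 - 1008*√6/55171 ≈ 1.3864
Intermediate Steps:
O(q, V) = 4
H(B, P) = 2*P² (H(B, P) = P*(2*P) = 2*P²)
J(U, v) = √(4 + v) (J(U, v) = √(v + 4) = √(4 + v))
(167 + 169)/(J(8, H(-5, -5)) + 235) = (167 + 169)/(√(4 + 2*(-5)²) + 235) = 336/(√(4 + 2*25) + 235) = 336/(√(4 + 50) + 235) = 336/(√54 + 235) = 336/(3*√6 + 235) = 336/(235 + 3*√6)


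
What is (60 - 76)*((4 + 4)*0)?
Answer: 0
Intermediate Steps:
(60 - 76)*((4 + 4)*0) = -128*0 = -16*0 = 0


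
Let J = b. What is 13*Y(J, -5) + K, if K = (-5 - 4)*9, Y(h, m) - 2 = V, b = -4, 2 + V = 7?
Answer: 10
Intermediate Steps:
V = 5 (V = -2 + 7 = 5)
J = -4
Y(h, m) = 7 (Y(h, m) = 2 + 5 = 7)
K = -81 (K = -9*9 = -81)
13*Y(J, -5) + K = 13*7 - 81 = 91 - 81 = 10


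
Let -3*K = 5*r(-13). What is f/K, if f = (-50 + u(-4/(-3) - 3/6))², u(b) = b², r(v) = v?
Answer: 630125/5616 ≈ 112.20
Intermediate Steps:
f = 3150625/1296 (f = (-50 + (-4/(-3) - 3/6)²)² = (-50 + (-4*(-⅓) - 3*⅙)²)² = (-50 + (4/3 - ½)²)² = (-50 + (⅚)²)² = (-50 + 25/36)² = (-1775/36)² = 3150625/1296 ≈ 2431.0)
K = 65/3 (K = -5*(-13)/3 = -⅓*(-65) = 65/3 ≈ 21.667)
f/K = 3150625/(1296*(65/3)) = (3150625/1296)*(3/65) = 630125/5616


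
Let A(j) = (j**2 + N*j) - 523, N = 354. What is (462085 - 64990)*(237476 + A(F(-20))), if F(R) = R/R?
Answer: 94233820260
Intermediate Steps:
F(R) = 1
A(j) = -523 + j**2 + 354*j (A(j) = (j**2 + 354*j) - 523 = -523 + j**2 + 354*j)
(462085 - 64990)*(237476 + A(F(-20))) = (462085 - 64990)*(237476 + (-523 + 1**2 + 354*1)) = 397095*(237476 + (-523 + 1 + 354)) = 397095*(237476 - 168) = 397095*237308 = 94233820260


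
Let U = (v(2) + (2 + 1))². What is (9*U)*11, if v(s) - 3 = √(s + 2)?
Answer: 6336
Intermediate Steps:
v(s) = 3 + √(2 + s) (v(s) = 3 + √(s + 2) = 3 + √(2 + s))
U = 64 (U = ((3 + √(2 + 2)) + (2 + 1))² = ((3 + √4) + 3)² = ((3 + 2) + 3)² = (5 + 3)² = 8² = 64)
(9*U)*11 = (9*64)*11 = 576*11 = 6336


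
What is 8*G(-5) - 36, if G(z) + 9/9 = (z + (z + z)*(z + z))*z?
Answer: -3844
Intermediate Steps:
G(z) = -1 + z*(z + 4*z²) (G(z) = -1 + (z + (z + z)*(z + z))*z = -1 + (z + (2*z)*(2*z))*z = -1 + (z + 4*z²)*z = -1 + z*(z + 4*z²))
8*G(-5) - 36 = 8*(-1 + (-5)² + 4*(-5)³) - 36 = 8*(-1 + 25 + 4*(-125)) - 36 = 8*(-1 + 25 - 500) - 36 = 8*(-476) - 36 = -3808 - 36 = -3844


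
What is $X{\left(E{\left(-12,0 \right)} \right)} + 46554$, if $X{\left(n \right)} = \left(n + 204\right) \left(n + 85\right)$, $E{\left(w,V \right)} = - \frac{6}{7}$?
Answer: $\frac{3118704}{49} \approx 63647.0$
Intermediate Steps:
$E{\left(w,V \right)} = - \frac{6}{7}$ ($E{\left(w,V \right)} = \left(-6\right) \frac{1}{7} = - \frac{6}{7}$)
$X{\left(n \right)} = \left(85 + n\right) \left(204 + n\right)$ ($X{\left(n \right)} = \left(204 + n\right) \left(85 + n\right) = \left(85 + n\right) \left(204 + n\right)$)
$X{\left(E{\left(-12,0 \right)} \right)} + 46554 = \left(17340 + \left(- \frac{6}{7}\right)^{2} + 289 \left(- \frac{6}{7}\right)\right) + 46554 = \left(17340 + \frac{36}{49} - \frac{1734}{7}\right) + 46554 = \frac{837558}{49} + 46554 = \frac{3118704}{49}$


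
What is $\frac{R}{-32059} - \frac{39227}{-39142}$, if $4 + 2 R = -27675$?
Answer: $\frac{899642051}{627426689} \approx 1.4339$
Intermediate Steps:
$R = - \frac{27679}{2}$ ($R = -2 + \frac{1}{2} \left(-27675\right) = -2 - \frac{27675}{2} = - \frac{27679}{2} \approx -13840.0$)
$\frac{R}{-32059} - \frac{39227}{-39142} = - \frac{27679}{2 \left(-32059\right)} - \frac{39227}{-39142} = \left(- \frac{27679}{2}\right) \left(- \frac{1}{32059}\right) - - \frac{39227}{39142} = \frac{27679}{64118} + \frac{39227}{39142} = \frac{899642051}{627426689}$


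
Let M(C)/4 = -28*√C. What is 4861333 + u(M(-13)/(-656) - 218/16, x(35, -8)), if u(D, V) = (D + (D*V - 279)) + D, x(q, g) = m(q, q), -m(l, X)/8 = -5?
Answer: 19441927/4 + 294*I*√13/41 ≈ 4.8605e+6 + 25.854*I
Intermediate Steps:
m(l, X) = 40 (m(l, X) = -8*(-5) = 40)
x(q, g) = 40
M(C) = -112*√C (M(C) = 4*(-28*√C) = -112*√C)
u(D, V) = -279 + 2*D + D*V (u(D, V) = (D + (-279 + D*V)) + D = (-279 + D + D*V) + D = -279 + 2*D + D*V)
4861333 + u(M(-13)/(-656) - 218/16, x(35, -8)) = 4861333 + (-279 + 2*(-112*I*√13/(-656) - 218/16) + (-112*I*√13/(-656) - 218/16)*40) = 4861333 + (-279 + 2*(-112*I*√13*(-1/656) - 218*1/16) + (-112*I*√13*(-1/656) - 218*1/16)*40) = 4861333 + (-279 + 2*(-112*I*√13*(-1/656) - 109/8) + (-112*I*√13*(-1/656) - 109/8)*40) = 4861333 + (-279 + 2*(7*I*√13/41 - 109/8) + (7*I*√13/41 - 109/8)*40) = 4861333 + (-279 + 2*(-109/8 + 7*I*√13/41) + (-109/8 + 7*I*√13/41)*40) = 4861333 + (-279 + (-109/4 + 14*I*√13/41) + (-545 + 280*I*√13/41)) = 4861333 + (-3405/4 + 294*I*√13/41) = 19441927/4 + 294*I*√13/41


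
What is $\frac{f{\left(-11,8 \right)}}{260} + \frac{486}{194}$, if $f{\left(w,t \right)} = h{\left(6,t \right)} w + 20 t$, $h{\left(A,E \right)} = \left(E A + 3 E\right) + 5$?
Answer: $- \frac{3459}{25220} \approx -0.13715$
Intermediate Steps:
$h{\left(A,E \right)} = 5 + 3 E + A E$ ($h{\left(A,E \right)} = \left(A E + 3 E\right) + 5 = \left(3 E + A E\right) + 5 = 5 + 3 E + A E$)
$f{\left(w,t \right)} = 20 t + w \left(5 + 9 t\right)$ ($f{\left(w,t \right)} = \left(5 + 3 t + 6 t\right) w + 20 t = \left(5 + 9 t\right) w + 20 t = w \left(5 + 9 t\right) + 20 t = 20 t + w \left(5 + 9 t\right)$)
$\frac{f{\left(-11,8 \right)}}{260} + \frac{486}{194} = \frac{20 \cdot 8 - 11 \left(5 + 9 \cdot 8\right)}{260} + \frac{486}{194} = \left(160 - 11 \left(5 + 72\right)\right) \frac{1}{260} + 486 \cdot \frac{1}{194} = \left(160 - 847\right) \frac{1}{260} + \frac{243}{97} = \left(-687\right) \frac{1}{260} + \frac{243}{97} = - \frac{687}{260} + \frac{243}{97} = - \frac{3459}{25220}$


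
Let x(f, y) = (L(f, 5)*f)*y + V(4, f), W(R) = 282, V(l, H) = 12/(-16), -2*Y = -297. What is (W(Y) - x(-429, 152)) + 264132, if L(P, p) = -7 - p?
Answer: -2072325/4 ≈ -5.1808e+5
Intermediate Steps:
Y = 297/2 (Y = -½*(-297) = 297/2 ≈ 148.50)
V(l, H) = -¾ (V(l, H) = 12*(-1/16) = -¾)
x(f, y) = -¾ - 12*f*y (x(f, y) = ((-7 - 1*5)*f)*y - ¾ = ((-7 - 5)*f)*y - ¾ = (-12*f)*y - ¾ = -12*f*y - ¾ = -¾ - 12*f*y)
(W(Y) - x(-429, 152)) + 264132 = (282 - (-¾ - 12*(-429)*152)) + 264132 = (282 - (-¾ + 782496)) + 264132 = (282 - 1*3129981/4) + 264132 = (282 - 3129981/4) + 264132 = -3128853/4 + 264132 = -2072325/4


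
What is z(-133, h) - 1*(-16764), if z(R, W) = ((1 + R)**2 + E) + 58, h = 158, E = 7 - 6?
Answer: 34247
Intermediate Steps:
E = 1
z(R, W) = 59 + (1 + R)**2 (z(R, W) = ((1 + R)**2 + 1) + 58 = (1 + (1 + R)**2) + 58 = 59 + (1 + R)**2)
z(-133, h) - 1*(-16764) = (59 + (1 - 133)**2) - 1*(-16764) = (59 + (-132)**2) + 16764 = (59 + 17424) + 16764 = 17483 + 16764 = 34247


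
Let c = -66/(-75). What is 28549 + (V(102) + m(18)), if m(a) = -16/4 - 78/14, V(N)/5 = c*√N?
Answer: 199776/7 + 22*√102/5 ≈ 28584.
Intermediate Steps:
c = 22/25 (c = -66*(-1/75) = 22/25 ≈ 0.88000)
V(N) = 22*√N/5 (V(N) = 5*(22*√N/25) = 22*√N/5)
m(a) = -67/7 (m(a) = -16*¼ - 78*1/14 = -4 - 39/7 = -67/7)
28549 + (V(102) + m(18)) = 28549 + (22*√102/5 - 67/7) = 28549 + (-67/7 + 22*√102/5) = 199776/7 + 22*√102/5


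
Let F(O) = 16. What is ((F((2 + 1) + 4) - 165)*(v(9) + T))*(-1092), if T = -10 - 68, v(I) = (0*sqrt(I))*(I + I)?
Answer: -12691224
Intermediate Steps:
v(I) = 0 (v(I) = 0*(2*I) = 0)
T = -78
((F((2 + 1) + 4) - 165)*(v(9) + T))*(-1092) = ((16 - 165)*(0 - 78))*(-1092) = -149*(-78)*(-1092) = 11622*(-1092) = -12691224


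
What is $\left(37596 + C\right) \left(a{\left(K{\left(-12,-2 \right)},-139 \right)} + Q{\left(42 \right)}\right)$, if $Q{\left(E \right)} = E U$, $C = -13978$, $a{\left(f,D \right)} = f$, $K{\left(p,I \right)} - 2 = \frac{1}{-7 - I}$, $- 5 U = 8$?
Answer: $- \frac{7723086}{5} \approx -1.5446 \cdot 10^{6}$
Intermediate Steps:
$U = - \frac{8}{5}$ ($U = \left(- \frac{1}{5}\right) 8 = - \frac{8}{5} \approx -1.6$)
$K{\left(p,I \right)} = 2 + \frac{1}{-7 - I}$
$Q{\left(E \right)} = - \frac{8 E}{5}$ ($Q{\left(E \right)} = E \left(- \frac{8}{5}\right) = - \frac{8 E}{5}$)
$\left(37596 + C\right) \left(a{\left(K{\left(-12,-2 \right)},-139 \right)} + Q{\left(42 \right)}\right) = \left(37596 - 13978\right) \left(\frac{13 + 2 \left(-2\right)}{7 - 2} - \frac{336}{5}\right) = 23618 \left(\frac{13 - 4}{5} - \frac{336}{5}\right) = 23618 \left(\frac{1}{5} \cdot 9 - \frac{336}{5}\right) = 23618 \left(\frac{9}{5} - \frac{336}{5}\right) = 23618 \left(- \frac{327}{5}\right) = - \frac{7723086}{5}$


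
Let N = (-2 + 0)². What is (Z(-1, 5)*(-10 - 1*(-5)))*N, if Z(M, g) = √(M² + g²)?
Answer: -20*√26 ≈ -101.98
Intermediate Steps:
N = 4 (N = (-2)² = 4)
(Z(-1, 5)*(-10 - 1*(-5)))*N = (√((-1)² + 5²)*(-10 - 1*(-5)))*4 = (√(1 + 25)*(-10 + 5))*4 = (√26*(-5))*4 = -5*√26*4 = -20*√26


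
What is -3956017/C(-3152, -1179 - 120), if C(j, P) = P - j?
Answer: -3956017/1853 ≈ -2134.9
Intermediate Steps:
-3956017/C(-3152, -1179 - 120) = -3956017/((-1179 - 120) - 1*(-3152)) = -3956017/(-1299 + 3152) = -3956017/1853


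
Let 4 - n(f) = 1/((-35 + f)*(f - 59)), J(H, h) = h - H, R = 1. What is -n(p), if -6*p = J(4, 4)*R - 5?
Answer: -286144/71545 ≈ -3.9995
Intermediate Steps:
p = ⅚ (p = -((4 - 1*4)*1 - 5)/6 = -((4 - 4)*1 - 5)/6 = -(0*1 - 5)/6 = -(0 - 5)/6 = -⅙*(-5) = ⅚ ≈ 0.83333)
n(f) = 4 - 1/((-59 + f)*(-35 + f)) (n(f) = 4 - 1/((-35 + f)*(f - 59)) = 4 - 1/((-35 + f)*(-59 + f)) = 4 - 1/((-59 + f)*(-35 + f)))
-n(p) = -(8259 - 376*⅚ + 4*(⅚)²)/(2065 + (⅚)² - 94*⅚) = -(8259 - 940/3 + 4*(25/36))/(2065 + 25/36 - 235/3) = -(8259 - 940/3 + 25/9)/71545/36 = -36*71536/(71545*9) = -1*286144/71545 = -286144/71545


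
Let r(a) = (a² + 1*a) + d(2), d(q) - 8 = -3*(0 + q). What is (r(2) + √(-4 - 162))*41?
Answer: 328 + 41*I*√166 ≈ 328.0 + 528.25*I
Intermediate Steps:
d(q) = 8 - 3*q (d(q) = 8 - 3*(0 + q) = 8 - 3*q)
r(a) = 2 + a + a² (r(a) = (a² + 1*a) + (8 - 3*2) = (a² + a) + (8 - 6) = (a + a²) + 2 = 2 + a + a²)
(r(2) + √(-4 - 162))*41 = ((2 + 2 + 2²) + √(-4 - 162))*41 = ((2 + 2 + 4) + √(-166))*41 = (8 + I*√166)*41 = 328 + 41*I*√166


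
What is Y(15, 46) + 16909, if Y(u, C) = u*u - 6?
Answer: 17128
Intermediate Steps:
Y(u, C) = -6 + u² (Y(u, C) = u² - 6 = -6 + u²)
Y(15, 46) + 16909 = (-6 + 15²) + 16909 = (-6 + 225) + 16909 = 219 + 16909 = 17128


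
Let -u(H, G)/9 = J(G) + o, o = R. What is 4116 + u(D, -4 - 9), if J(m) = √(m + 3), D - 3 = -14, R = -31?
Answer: 4395 - 9*I*√10 ≈ 4395.0 - 28.461*I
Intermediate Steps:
o = -31
D = -11 (D = 3 - 14 = -11)
J(m) = √(3 + m)
u(H, G) = 279 - 9*√(3 + G) (u(H, G) = -9*(√(3 + G) - 31) = -9*(-31 + √(3 + G)) = 279 - 9*√(3 + G))
4116 + u(D, -4 - 9) = 4116 + (279 - 9*√(3 + (-4 - 9))) = 4116 + (279 - 9*√(3 - 13)) = 4116 + (279 - 9*I*√10) = 4395 - 9*I*√10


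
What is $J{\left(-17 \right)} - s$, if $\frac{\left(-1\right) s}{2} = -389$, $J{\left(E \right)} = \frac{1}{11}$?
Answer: $- \frac{8557}{11} \approx -777.91$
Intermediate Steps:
$J{\left(E \right)} = \frac{1}{11}$
$s = 778$ ($s = \left(-2\right) \left(-389\right) = 778$)
$J{\left(-17 \right)} - s = \frac{1}{11} - 778 = - \frac{8557}{11}$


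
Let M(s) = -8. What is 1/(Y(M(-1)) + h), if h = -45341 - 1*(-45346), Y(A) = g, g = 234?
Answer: 1/239 ≈ 0.0041841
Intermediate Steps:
Y(A) = 234
h = 5 (h = -45341 + 45346 = 5)
1/(Y(M(-1)) + h) = 1/(234 + 5) = 1/239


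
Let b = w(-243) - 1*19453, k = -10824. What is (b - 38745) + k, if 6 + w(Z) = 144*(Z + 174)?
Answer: -78964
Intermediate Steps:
w(Z) = 25050 + 144*Z (w(Z) = -6 + 144*(Z + 174) = -6 + 144*(174 + Z) = -6 + (25056 + 144*Z) = 25050 + 144*Z)
b = -29395 (b = (25050 + 144*(-243)) - 1*19453 = (25050 - 34992) - 19453 = -9942 - 19453 = -29395)
(b - 38745) + k = (-29395 - 38745) - 10824 = -68140 - 10824 = -78964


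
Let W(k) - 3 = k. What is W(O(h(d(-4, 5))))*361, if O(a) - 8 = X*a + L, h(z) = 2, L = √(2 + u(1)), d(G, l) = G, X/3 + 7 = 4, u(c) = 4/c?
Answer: -2527 + 361*√6 ≈ -1642.7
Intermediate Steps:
X = -9 (X = -21 + 3*4 = -21 + 12 = -9)
L = √6 (L = √(2 + 4/1) = √(2 + 4*1) = √(2 + 4) = √6 ≈ 2.4495)
O(a) = 8 + √6 - 9*a (O(a) = 8 + (-9*a + √6) = 8 + (√6 - 9*a) = 8 + √6 - 9*a)
W(k) = 3 + k
W(O(h(d(-4, 5))))*361 = (3 + (8 + √6 - 9*2))*361 = (3 + (8 + √6 - 18))*361 = (3 + (-10 + √6))*361 = (-7 + √6)*361 = -2527 + 361*√6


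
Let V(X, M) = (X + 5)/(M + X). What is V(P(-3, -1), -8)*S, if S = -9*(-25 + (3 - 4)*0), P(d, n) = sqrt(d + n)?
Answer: -2025/17 - 2925*I/34 ≈ -119.12 - 86.029*I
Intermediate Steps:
V(X, M) = (5 + X)/(M + X)
S = 225 (S = -9*(-25 - 1*0) = -9*(-25 + 0) = -9*(-25) = 225)
V(P(-3, -1), -8)*S = ((5 + sqrt(-3 - 1))/(-8 + sqrt(-3 - 1)))*225 = ((5 + sqrt(-4))/(-8 + sqrt(-4)))*225 = ((5 + 2*I)/(-8 + 2*I))*225 = (((-8 - 2*I)/68)*(5 + 2*I))*225 = ((-8 - 2*I)*(5 + 2*I)/68)*225 = 225*(-8 - 2*I)*(5 + 2*I)/68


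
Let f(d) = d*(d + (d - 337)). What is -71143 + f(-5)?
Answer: -69408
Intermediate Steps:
f(d) = d*(-337 + 2*d) (f(d) = d*(d + (-337 + d)) = d*(-337 + 2*d))
-71143 + f(-5) = -71143 - 5*(-337 + 2*(-5)) = -71143 - 5*(-337 - 10) = -71143 - 5*(-347) = -71143 + 1735 = -69408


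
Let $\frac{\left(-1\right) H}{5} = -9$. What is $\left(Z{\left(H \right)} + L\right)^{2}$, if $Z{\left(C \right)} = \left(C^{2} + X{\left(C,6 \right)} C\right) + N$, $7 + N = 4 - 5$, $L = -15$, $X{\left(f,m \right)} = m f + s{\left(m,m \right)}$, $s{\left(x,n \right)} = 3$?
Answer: $204118369$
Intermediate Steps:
$H = 45$ ($H = \left(-5\right) \left(-9\right) = 45$)
$X{\left(f,m \right)} = 3 + f m$ ($X{\left(f,m \right)} = m f + 3 = f m + 3 = 3 + f m$)
$N = -8$ ($N = -7 + \left(4 - 5\right) = -7 - 1 = -8$)
$Z{\left(C \right)} = -8 + C^{2} + C \left(3 + 6 C\right)$ ($Z{\left(C \right)} = \left(C^{2} + \left(3 + C 6\right) C\right) - 8 = \left(C^{2} + \left(3 + 6 C\right) C\right) - 8 = \left(C^{2} + C \left(3 + 6 C\right)\right) - 8 = -8 + C^{2} + C \left(3 + 6 C\right)$)
$\left(Z{\left(H \right)} + L\right)^{2} = \left(\left(-8 + 3 \cdot 45 + 7 \cdot 45^{2}\right) - 15\right)^{2} = \left(\left(-8 + 135 + 7 \cdot 2025\right) - 15\right)^{2} = \left(\left(-8 + 135 + 14175\right) - 15\right)^{2} = \left(14302 - 15\right)^{2} = 14287^{2} = 204118369$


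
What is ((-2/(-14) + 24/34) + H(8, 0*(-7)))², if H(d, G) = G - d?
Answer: 724201/14161 ≈ 51.141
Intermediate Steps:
((-2/(-14) + 24/34) + H(8, 0*(-7)))² = ((-2/(-14) + 24/34) + (0*(-7) - 1*8))² = ((-2*(-1/14) + 24*(1/34)) + (0 - 8))² = ((⅐ + 12/17) - 8)² = (101/119 - 8)² = (-851/119)² = 724201/14161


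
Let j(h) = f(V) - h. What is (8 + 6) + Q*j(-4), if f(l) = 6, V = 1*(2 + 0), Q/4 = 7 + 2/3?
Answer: 962/3 ≈ 320.67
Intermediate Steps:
Q = 92/3 (Q = 4*(7 + 2/3) = 4*(23/3) = 92/3 ≈ 30.667)
V = 2 (V = 1*2 = 2)
j(h) = 6 - h
(8 + 6) + Q*j(-4) = (8 + 6) + 92*(6 - 1*(-4))/3 = 14 + 92*(6 + 4)/3 = 14 + (92/3)*10 = 14 + 920/3 = 962/3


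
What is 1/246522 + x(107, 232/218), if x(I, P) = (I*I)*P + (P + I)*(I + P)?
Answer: 69890465404315/2928927882 ≈ 23862.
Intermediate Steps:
x(I, P) = (I + P)² + P*I² (x(I, P) = I²*P + (I + P)*(I + P) = P*I² + (I + P)² = (I + P)² + P*I²)
1/246522 + x(107, 232/218) = 1/246522 + ((107 + 232/218)² + (232/218)*107²) = 1/246522 + ((107 + 232*(1/218))² + (232*(1/218))*11449) = 1/246522 + ((107 + 116/109)² + (116/109)*11449) = 1/246522 + ((11779/109)² + 1328084/109) = 1/246522 + (138744841/11881 + 1328084/109) = 1/246522 + 283505997/11881 = 69890465404315/2928927882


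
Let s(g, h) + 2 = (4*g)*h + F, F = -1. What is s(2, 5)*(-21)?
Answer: -777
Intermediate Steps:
s(g, h) = -3 + 4*g*h (s(g, h) = -2 + ((4*g)*h - 1) = -2 + (4*g*h - 1) = -2 + (-1 + 4*g*h) = -3 + 4*g*h)
s(2, 5)*(-21) = (-3 + 4*2*5)*(-21) = (-3 + 40)*(-21) = 37*(-21) = -777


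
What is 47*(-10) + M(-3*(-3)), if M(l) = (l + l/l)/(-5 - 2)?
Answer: -3300/7 ≈ -471.43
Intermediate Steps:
M(l) = -⅐ - l/7 (M(l) = (l + 1)/(-7) = (1 + l)*(-⅐) = -⅐ - l/7)
47*(-10) + M(-3*(-3)) = 47*(-10) + (-⅐ - (-3)*(-3)/7) = -470 + (-⅐ - ⅐*9) = -470 + (-⅐ - 9/7) = -470 - 10/7 = -3300/7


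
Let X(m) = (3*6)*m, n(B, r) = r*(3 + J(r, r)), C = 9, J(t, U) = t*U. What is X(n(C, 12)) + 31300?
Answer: 63052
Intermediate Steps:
J(t, U) = U*t
n(B, r) = r*(3 + r**2) (n(B, r) = r*(3 + r*r) = r*(3 + r**2))
X(m) = 18*m
X(n(C, 12)) + 31300 = 18*(12*(3 + 12**2)) + 31300 = 18*(12*(3 + 144)) + 31300 = 18*(12*147) + 31300 = 18*1764 + 31300 = 31752 + 31300 = 63052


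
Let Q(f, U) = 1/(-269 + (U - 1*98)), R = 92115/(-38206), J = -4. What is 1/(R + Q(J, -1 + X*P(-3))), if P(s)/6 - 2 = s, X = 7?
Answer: -3916115/9451339 ≈ -0.41434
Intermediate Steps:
P(s) = 12 + 6*s
R = -92115/38206 (R = 92115*(-1/38206) = -92115/38206 ≈ -2.4110)
Q(f, U) = 1/(-367 + U) (Q(f, U) = 1/(-269 + (U - 98)) = 1/(-269 + (-98 + U)) = 1/(-367 + U))
1/(R + Q(J, -1 + X*P(-3))) = 1/(-92115/38206 + 1/(-367 + (-1 + 7*(12 + 6*(-3))))) = 1/(-92115/38206 + 1/(-367 + (-1 + 7*(12 - 18)))) = 1/(-92115/38206 + 1/(-367 + (-1 + 7*(-6)))) = 1/(-92115/38206 + 1/(-367 + (-1 - 42))) = 1/(-92115/38206 + 1/(-367 - 43)) = 1/(-92115/38206 + 1/(-410)) = 1/(-92115/38206 - 1/410) = 1/(-9451339/3916115) = -3916115/9451339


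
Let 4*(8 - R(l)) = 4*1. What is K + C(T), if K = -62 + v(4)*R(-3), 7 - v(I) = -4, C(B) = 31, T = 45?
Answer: 46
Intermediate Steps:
R(l) = 7 (R(l) = 8 - 1 = 7)
v(I) = 11 (v(I) = 7 - 1*(-4) = 7 + 4 = 11)
K = 15 (K = -62 + 11*7 = -62 + 77 = 15)
K + C(T) = 15 + 31 = 46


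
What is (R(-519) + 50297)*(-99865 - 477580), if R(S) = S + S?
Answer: -28444363255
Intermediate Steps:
R(S) = 2*S
(R(-519) + 50297)*(-99865 - 477580) = (2*(-519) + 50297)*(-99865 - 477580) = (-1038 + 50297)*(-577445) = 49259*(-577445) = -28444363255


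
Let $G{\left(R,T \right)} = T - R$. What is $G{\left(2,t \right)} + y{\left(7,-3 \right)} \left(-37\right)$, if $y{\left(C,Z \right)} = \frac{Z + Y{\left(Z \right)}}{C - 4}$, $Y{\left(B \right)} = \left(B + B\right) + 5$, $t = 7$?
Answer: $\frac{163}{3} \approx 54.333$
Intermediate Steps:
$Y{\left(B \right)} = 5 + 2 B$ ($Y{\left(B \right)} = 2 B + 5 = 5 + 2 B$)
$y{\left(C,Z \right)} = \frac{5 + 3 Z}{-4 + C}$ ($y{\left(C,Z \right)} = \frac{Z + \left(5 + 2 Z\right)}{C - 4} = \frac{5 + 3 Z}{-4 + C}$)
$G{\left(2,t \right)} + y{\left(7,-3 \right)} \left(-37\right) = \left(7 - 2\right) + \frac{5 + 3 \left(-3\right)}{-4 + 7} \left(-37\right) = \left(7 - 2\right) + \frac{5 - 9}{3} \left(-37\right) = 5 + \frac{1}{3} \left(-4\right) \left(-37\right) = 5 - - \frac{148}{3} = 5 + \frac{148}{3} = \frac{163}{3}$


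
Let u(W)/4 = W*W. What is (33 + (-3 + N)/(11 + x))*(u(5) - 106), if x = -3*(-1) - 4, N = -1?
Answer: -978/5 ≈ -195.60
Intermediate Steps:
x = -1 (x = 3 - 4 = -1)
u(W) = 4*W**2 (u(W) = 4*(W*W) = 4*W**2)
(33 + (-3 + N)/(11 + x))*(u(5) - 106) = (33 + (-3 - 1)/(11 - 1))*(4*5**2 - 106) = (33 - 4/10)*(4*25 - 106) = (33 - 4*1/10)*(100 - 106) = (33 - 2/5)*(-6) = (163/5)*(-6) = -978/5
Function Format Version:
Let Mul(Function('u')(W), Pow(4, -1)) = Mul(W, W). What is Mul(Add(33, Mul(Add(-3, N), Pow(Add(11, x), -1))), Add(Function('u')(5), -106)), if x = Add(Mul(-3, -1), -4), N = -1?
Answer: Rational(-978, 5) ≈ -195.60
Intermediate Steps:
x = -1 (x = Add(3, -4) = -1)
Function('u')(W) = Mul(4, Pow(W, 2)) (Function('u')(W) = Mul(4, Mul(W, W)) = Mul(4, Pow(W, 2)))
Mul(Add(33, Mul(Add(-3, N), Pow(Add(11, x), -1))), Add(Function('u')(5), -106)) = Mul(Add(33, Mul(Add(-3, -1), Pow(Add(11, -1), -1))), Add(Mul(4, Pow(5, 2)), -106)) = Mul(Add(33, Mul(-4, Pow(10, -1))), Add(Mul(4, 25), -106)) = Mul(Add(33, Mul(-4, Rational(1, 10))), Add(100, -106)) = Mul(Add(33, Rational(-2, 5)), -6) = Mul(Rational(163, 5), -6) = Rational(-978, 5)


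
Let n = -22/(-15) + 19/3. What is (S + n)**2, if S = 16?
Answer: 14161/25 ≈ 566.44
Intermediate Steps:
n = 39/5 (n = -22*(-1/15) + 19*(1/3) = 22/15 + 19/3 = 39/5 ≈ 7.8000)
(S + n)**2 = (16 + 39/5)**2 = (119/5)**2 = 14161/25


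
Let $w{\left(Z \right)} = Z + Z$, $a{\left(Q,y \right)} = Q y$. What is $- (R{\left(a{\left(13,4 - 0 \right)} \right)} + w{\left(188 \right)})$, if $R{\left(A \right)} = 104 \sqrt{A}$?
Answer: $-376 - 208 \sqrt{13} \approx -1126.0$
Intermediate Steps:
$w{\left(Z \right)} = 2 Z$
$- (R{\left(a{\left(13,4 - 0 \right)} \right)} + w{\left(188 \right)}) = - (104 \sqrt{13 \left(4 - 0\right)} + 2 \cdot 188) = - (104 \sqrt{13 \left(4 + 0\right)} + 376) = - (104 \sqrt{13 \cdot 4} + 376) = - (104 \sqrt{52} + 376) = - (104 \cdot 2 \sqrt{13} + 376) = - (208 \sqrt{13} + 376) = - (376 + 208 \sqrt{13}) = -376 - 208 \sqrt{13}$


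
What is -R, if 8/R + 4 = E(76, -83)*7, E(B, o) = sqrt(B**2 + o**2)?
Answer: -32/620569 - 56*sqrt(12665)/620569 ≈ -0.010207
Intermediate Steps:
R = 8/(-4 + 7*sqrt(12665)) (R = 8/(-4 + sqrt(76**2 + (-83)**2)*7) = 8/(-4 + sqrt(5776 + 6889)*7) = 8/(-4 + sqrt(12665)*7) = 8/(-4 + 7*sqrt(12665)) ≈ 0.010207)
-R = -(32/620569 + 56*sqrt(12665)/620569) = -32/620569 - 56*sqrt(12665)/620569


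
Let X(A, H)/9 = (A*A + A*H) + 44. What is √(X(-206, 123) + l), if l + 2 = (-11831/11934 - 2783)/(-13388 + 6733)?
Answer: √893593198741561890/2406690 ≈ 392.78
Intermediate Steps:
X(A, H) = 396 + 9*A² + 9*A*H (X(A, H) = 9*((A*A + A*H) + 44) = 9*((A² + A*H) + 44) = 9*(44 + A² + A*H) = 396 + 9*A² + 9*A*H)
l = -125617387/79420770 (l = -2 + (-11831/11934 - 2783)/(-13388 + 6733) = -2 + (-11831*1/11934 - 2783)/(-6655) = -2 + (-11831/11934 - 2783)*(-1/6655) = -2 - 33224153/11934*(-1/6655) = -2 + 33224153/79420770 = -125617387/79420770 ≈ -1.5817)
√(X(-206, 123) + l) = √((396 + 9*(-206)² + 9*(-206)*123) - 125617387/79420770) = √((396 + 9*42436 - 228042) - 125617387/79420770) = √((396 + 381924 - 228042) - 125617387/79420770) = √(154278 - 125617387/79420770) = √(12252751936673/79420770) = √893593198741561890/2406690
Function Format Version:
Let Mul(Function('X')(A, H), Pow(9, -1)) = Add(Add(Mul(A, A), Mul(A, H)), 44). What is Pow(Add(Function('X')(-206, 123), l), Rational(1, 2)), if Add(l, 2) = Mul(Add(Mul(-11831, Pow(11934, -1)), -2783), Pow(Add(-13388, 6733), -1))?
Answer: Mul(Rational(1, 2406690), Pow(893593198741561890, Rational(1, 2))) ≈ 392.78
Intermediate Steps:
Function('X')(A, H) = Add(396, Mul(9, Pow(A, 2)), Mul(9, A, H)) (Function('X')(A, H) = Mul(9, Add(Add(Mul(A, A), Mul(A, H)), 44)) = Mul(9, Add(Add(Pow(A, 2), Mul(A, H)), 44)) = Mul(9, Add(44, Pow(A, 2), Mul(A, H))) = Add(396, Mul(9, Pow(A, 2)), Mul(9, A, H)))
l = Rational(-125617387, 79420770) (l = Add(-2, Mul(Add(Mul(-11831, Pow(11934, -1)), -2783), Pow(Add(-13388, 6733), -1))) = Add(-2, Mul(Add(Mul(-11831, Rational(1, 11934)), -2783), Pow(-6655, -1))) = Add(-2, Mul(Add(Rational(-11831, 11934), -2783), Rational(-1, 6655))) = Add(-2, Mul(Rational(-33224153, 11934), Rational(-1, 6655))) = Add(-2, Rational(33224153, 79420770)) = Rational(-125617387, 79420770) ≈ -1.5817)
Pow(Add(Function('X')(-206, 123), l), Rational(1, 2)) = Pow(Add(Add(396, Mul(9, Pow(-206, 2)), Mul(9, -206, 123)), Rational(-125617387, 79420770)), Rational(1, 2)) = Pow(Add(Add(396, Mul(9, 42436), -228042), Rational(-125617387, 79420770)), Rational(1, 2)) = Pow(Add(Add(396, 381924, -228042), Rational(-125617387, 79420770)), Rational(1, 2)) = Pow(Add(154278, Rational(-125617387, 79420770)), Rational(1, 2)) = Pow(Rational(12252751936673, 79420770), Rational(1, 2)) = Mul(Rational(1, 2406690), Pow(893593198741561890, Rational(1, 2)))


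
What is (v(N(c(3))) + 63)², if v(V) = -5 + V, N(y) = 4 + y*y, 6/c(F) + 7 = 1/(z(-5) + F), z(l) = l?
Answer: 2452356/625 ≈ 3923.8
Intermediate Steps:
c(F) = 6/(-7 + 1/(-5 + F))
N(y) = 4 + y²
(v(N(c(3))) + 63)² = ((-5 + (4 + (6*(5 - 1*3)/(-36 + 7*3))²)) + 63)² = ((-5 + (4 + (6*(5 - 3)/(-36 + 21))²)) + 63)² = ((-5 + (4 + (6*2/(-15))²)) + 63)² = ((-5 + (4 + (6*(-1/15)*2)²)) + 63)² = ((-5 + (4 + (-⅘)²)) + 63)² = ((-5 + (4 + 16/25)) + 63)² = ((-5 + 116/25) + 63)² = (-9/25 + 63)² = (1566/25)² = 2452356/625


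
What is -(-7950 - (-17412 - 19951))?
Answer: -29413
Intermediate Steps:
-(-7950 - (-17412 - 19951)) = -(-7950 - 1*(-37363)) = -(-7950 + 37363) = -1*29413 = -29413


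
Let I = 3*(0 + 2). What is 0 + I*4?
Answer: 24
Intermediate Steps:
I = 6 (I = 3*2 = 6)
0 + I*4 = 0 + 6*4 = 0 + 24 = 24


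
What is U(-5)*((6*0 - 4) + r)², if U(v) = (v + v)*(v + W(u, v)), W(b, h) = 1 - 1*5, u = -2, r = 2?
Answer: 360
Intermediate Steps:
W(b, h) = -4 (W(b, h) = 1 - 5 = -4)
U(v) = 2*v*(-4 + v) (U(v) = (v + v)*(v - 4) = (2*v)*(-4 + v) = 2*v*(-4 + v))
U(-5)*((6*0 - 4) + r)² = (2*(-5)*(-4 - 5))*((6*0 - 4) + 2)² = (2*(-5)*(-9))*((0 - 4) + 2)² = 90*(-4 + 2)² = 90*(-2)² = 90*4 = 360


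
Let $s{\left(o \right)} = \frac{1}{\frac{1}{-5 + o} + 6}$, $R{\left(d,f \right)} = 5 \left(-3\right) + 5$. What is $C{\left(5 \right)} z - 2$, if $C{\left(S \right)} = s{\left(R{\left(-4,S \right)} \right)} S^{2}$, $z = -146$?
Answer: $- \frac{54928}{89} \approx -617.17$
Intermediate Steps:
$R{\left(d,f \right)} = -10$ ($R{\left(d,f \right)} = -15 + 5 = -10$)
$s{\left(o \right)} = \frac{1}{6 + \frac{1}{-5 + o}}$
$C{\left(S \right)} = \frac{15 S^{2}}{89}$ ($C{\left(S \right)} = \frac{-5 - 10}{-29 + 6 \left(-10\right)} S^{2} = \frac{1}{-29 - 60} \left(-15\right) S^{2} = \frac{1}{-89} \left(-15\right) S^{2} = \left(- \frac{1}{89}\right) \left(-15\right) S^{2} = \frac{15 S^{2}}{89}$)
$C{\left(5 \right)} z - 2 = \frac{15 \cdot 5^{2}}{89} \left(-146\right) - 2 = \frac{15}{89} \cdot 25 \left(-146\right) - 2 = \frac{375}{89} \left(-146\right) - 2 = - \frac{54750}{89} - 2 = - \frac{54928}{89}$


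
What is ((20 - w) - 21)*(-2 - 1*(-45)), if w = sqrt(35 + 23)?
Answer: -43 - 43*sqrt(58) ≈ -370.48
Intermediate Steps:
w = sqrt(58) ≈ 7.6158
((20 - w) - 21)*(-2 - 1*(-45)) = ((20 - sqrt(58)) - 21)*(-2 - 1*(-45)) = (-1 - sqrt(58))*(-2 + 45) = (-1 - sqrt(58))*43 = -43 - 43*sqrt(58)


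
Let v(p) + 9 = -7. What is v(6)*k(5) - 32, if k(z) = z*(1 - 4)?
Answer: 208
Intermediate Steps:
v(p) = -16 (v(p) = -9 - 7 = -16)
k(z) = -3*z (k(z) = z*(-3) = -3*z)
v(6)*k(5) - 32 = -(-48)*5 - 32 = -16*(-15) - 32 = 240 - 32 = 208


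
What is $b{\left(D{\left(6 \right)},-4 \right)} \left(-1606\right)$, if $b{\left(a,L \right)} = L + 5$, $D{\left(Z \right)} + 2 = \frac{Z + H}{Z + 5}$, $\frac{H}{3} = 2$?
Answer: $-1606$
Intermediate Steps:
$H = 6$ ($H = 3 \cdot 2 = 6$)
$D{\left(Z \right)} = -2 + \frac{6 + Z}{5 + Z}$ ($D{\left(Z \right)} = -2 + \frac{Z + 6}{Z + 5} = -2 + \frac{6 + Z}{5 + Z}$)
$b{\left(a,L \right)} = 5 + L$
$b{\left(D{\left(6 \right)},-4 \right)} \left(-1606\right) = \left(5 - 4\right) \left(-1606\right) = 1 \left(-1606\right) = -1606$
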